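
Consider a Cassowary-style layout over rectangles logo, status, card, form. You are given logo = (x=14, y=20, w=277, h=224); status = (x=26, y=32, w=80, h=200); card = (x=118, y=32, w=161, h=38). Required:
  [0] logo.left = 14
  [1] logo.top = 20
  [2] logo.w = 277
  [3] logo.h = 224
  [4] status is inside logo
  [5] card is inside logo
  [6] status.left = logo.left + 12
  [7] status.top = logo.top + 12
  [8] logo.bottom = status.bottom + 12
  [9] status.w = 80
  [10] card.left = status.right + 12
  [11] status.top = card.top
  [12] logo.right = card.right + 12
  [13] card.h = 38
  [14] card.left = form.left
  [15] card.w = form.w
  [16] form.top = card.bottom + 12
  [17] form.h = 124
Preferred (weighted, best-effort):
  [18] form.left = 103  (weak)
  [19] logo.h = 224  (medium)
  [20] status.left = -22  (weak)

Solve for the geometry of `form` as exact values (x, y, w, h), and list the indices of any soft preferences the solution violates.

form = (x=118, y=82, w=161, h=124)
violated soft preferences: 18, 20

1. form.x = 118  [card.left = form.left]
2. form.w = 161  [card.w = form.w]
3. form.y = 82  [form.top = card.bottom + 12]
4. form.h = 124  [form.h = 124]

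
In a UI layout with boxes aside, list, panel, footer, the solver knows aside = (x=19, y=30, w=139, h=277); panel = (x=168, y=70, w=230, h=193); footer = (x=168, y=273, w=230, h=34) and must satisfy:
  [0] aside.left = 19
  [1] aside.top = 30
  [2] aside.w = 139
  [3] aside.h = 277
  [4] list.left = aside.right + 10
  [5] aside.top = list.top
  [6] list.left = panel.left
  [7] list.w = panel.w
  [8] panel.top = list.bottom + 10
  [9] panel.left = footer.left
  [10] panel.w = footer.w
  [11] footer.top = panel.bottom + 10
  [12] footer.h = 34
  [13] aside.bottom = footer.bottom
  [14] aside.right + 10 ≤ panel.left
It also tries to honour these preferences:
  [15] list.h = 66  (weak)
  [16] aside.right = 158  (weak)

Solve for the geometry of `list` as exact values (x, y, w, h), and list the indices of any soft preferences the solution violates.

1. list.x = 168  [list.left = aside.right + 10]
2. list.y = 30  [aside.top = list.top]
3. list.w = 230  [list.w = panel.w]
4. list.h = 30  [panel.top = list.bottom + 10]

list = (x=168, y=30, w=230, h=30)
violated soft preferences: 15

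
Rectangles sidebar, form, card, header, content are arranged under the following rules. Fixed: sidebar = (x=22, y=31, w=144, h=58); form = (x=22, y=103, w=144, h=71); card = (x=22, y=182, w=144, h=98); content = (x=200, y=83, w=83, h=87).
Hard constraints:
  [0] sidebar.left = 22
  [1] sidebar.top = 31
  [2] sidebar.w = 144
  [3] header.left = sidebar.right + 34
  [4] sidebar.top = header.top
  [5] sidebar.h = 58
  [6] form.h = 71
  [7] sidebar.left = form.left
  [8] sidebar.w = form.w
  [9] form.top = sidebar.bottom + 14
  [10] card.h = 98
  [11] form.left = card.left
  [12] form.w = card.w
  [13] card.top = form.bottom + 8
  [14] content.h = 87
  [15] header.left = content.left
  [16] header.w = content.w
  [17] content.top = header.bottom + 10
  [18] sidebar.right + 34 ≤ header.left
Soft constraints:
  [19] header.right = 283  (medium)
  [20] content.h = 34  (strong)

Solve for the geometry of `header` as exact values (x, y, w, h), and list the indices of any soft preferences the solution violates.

header = (x=200, y=31, w=83, h=42)
violated soft preferences: 20

1. header.x = 200  [header.left = sidebar.right + 34]
2. header.y = 31  [sidebar.top = header.top]
3. header.w = 83  [header.w = content.w]
4. header.h = 42  [content.top = header.bottom + 10]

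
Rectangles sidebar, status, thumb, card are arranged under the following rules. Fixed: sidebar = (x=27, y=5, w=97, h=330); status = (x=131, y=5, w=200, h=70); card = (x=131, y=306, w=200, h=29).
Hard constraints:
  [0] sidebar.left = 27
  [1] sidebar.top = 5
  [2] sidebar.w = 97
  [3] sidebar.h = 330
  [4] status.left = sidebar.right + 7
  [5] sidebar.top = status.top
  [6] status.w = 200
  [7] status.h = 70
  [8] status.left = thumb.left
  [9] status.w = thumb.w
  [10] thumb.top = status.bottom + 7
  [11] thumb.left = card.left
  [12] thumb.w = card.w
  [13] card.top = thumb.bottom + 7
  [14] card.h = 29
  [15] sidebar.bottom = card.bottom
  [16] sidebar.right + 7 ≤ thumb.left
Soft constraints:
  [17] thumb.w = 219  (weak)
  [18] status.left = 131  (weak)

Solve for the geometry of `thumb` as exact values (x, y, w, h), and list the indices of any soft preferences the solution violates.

thumb = (x=131, y=82, w=200, h=217)
violated soft preferences: 17

1. thumb.x = 131  [status.left = thumb.left]
2. thumb.w = 200  [status.w = thumb.w]
3. thumb.y = 82  [thumb.top = status.bottom + 7]
4. thumb.h = 217  [card.top = thumb.bottom + 7]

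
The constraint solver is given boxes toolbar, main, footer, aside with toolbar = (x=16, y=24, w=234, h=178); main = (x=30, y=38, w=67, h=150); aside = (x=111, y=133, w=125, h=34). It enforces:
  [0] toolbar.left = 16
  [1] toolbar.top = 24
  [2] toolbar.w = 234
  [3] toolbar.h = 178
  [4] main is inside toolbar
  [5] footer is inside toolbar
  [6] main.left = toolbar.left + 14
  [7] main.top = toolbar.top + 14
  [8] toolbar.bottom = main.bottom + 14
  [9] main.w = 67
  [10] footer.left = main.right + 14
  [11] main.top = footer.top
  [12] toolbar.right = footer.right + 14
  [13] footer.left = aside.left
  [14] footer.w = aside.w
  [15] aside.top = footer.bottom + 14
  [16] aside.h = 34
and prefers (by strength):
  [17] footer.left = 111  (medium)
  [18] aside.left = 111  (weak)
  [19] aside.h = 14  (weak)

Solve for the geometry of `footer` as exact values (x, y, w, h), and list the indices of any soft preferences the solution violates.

footer = (x=111, y=38, w=125, h=81)
violated soft preferences: 19

1. footer.x = 111  [footer.left = main.right + 14]
2. footer.y = 38  [main.top = footer.top]
3. footer.w = 125  [toolbar.right = footer.right + 14]
4. footer.h = 81  [aside.top = footer.bottom + 14]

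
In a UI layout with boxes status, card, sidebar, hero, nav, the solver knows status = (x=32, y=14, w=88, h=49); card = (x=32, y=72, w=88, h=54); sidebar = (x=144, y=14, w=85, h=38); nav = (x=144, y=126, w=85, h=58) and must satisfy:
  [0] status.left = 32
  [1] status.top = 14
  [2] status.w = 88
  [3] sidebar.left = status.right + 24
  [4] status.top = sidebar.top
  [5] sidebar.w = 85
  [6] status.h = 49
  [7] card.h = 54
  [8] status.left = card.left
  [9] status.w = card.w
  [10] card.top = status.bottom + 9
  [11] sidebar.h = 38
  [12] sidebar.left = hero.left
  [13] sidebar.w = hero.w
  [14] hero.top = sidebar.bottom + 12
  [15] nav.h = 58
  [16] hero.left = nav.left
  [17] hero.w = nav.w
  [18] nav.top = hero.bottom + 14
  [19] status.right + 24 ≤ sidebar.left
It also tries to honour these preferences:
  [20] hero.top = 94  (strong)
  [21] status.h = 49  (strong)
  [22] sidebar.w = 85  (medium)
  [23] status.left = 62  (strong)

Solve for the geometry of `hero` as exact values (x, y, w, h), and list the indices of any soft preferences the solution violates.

1. hero.x = 144  [sidebar.left = hero.left]
2. hero.w = 85  [sidebar.w = hero.w]
3. hero.y = 64  [hero.top = sidebar.bottom + 12]
4. hero.h = 48  [nav.top = hero.bottom + 14]

hero = (x=144, y=64, w=85, h=48)
violated soft preferences: 20, 23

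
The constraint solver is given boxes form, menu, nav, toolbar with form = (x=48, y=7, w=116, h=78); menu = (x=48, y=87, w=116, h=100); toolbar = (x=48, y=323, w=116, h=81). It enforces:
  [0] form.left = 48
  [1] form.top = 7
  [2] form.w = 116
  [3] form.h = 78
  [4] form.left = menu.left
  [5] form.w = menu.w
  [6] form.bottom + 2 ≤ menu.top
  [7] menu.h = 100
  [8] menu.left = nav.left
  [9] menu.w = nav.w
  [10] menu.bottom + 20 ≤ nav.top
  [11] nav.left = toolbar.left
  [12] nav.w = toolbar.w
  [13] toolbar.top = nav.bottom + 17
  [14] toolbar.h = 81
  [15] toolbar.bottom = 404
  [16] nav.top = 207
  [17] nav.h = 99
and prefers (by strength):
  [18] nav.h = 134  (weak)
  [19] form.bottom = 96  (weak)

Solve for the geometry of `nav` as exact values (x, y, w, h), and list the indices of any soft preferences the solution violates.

nav = (x=48, y=207, w=116, h=99)
violated soft preferences: 18, 19

1. nav.x = 48  [menu.left = nav.left]
2. nav.w = 116  [menu.w = nav.w]
3. nav.y = 207  [nav.top = 207]
4. nav.h = 99  [nav.h = 99]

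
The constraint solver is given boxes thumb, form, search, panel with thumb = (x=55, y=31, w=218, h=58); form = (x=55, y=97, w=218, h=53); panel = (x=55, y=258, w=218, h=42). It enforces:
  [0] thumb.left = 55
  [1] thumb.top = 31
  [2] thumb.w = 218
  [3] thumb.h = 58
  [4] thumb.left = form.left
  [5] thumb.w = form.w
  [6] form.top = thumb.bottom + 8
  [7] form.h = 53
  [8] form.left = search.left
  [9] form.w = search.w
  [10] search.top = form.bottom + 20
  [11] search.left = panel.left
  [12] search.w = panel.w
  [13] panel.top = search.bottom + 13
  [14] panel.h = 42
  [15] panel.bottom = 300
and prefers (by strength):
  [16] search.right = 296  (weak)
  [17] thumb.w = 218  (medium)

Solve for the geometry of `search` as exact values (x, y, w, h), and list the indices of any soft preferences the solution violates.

search = (x=55, y=170, w=218, h=75)
violated soft preferences: 16

1. search.x = 55  [form.left = search.left]
2. search.w = 218  [form.w = search.w]
3. search.y = 170  [search.top = form.bottom + 20]
4. search.h = 75  [panel.top = search.bottom + 13]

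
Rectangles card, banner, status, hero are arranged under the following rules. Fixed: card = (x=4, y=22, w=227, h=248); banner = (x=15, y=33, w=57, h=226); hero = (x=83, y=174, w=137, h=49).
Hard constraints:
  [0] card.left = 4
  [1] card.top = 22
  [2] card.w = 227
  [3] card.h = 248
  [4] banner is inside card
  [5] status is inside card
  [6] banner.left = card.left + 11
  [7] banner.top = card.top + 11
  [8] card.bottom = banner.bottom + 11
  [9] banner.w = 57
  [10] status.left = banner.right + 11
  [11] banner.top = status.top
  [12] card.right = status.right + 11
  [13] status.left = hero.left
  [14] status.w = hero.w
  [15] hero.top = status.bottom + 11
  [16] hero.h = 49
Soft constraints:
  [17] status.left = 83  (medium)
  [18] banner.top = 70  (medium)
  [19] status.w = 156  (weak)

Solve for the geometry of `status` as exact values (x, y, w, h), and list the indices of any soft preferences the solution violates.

1. status.x = 83  [status.left = banner.right + 11]
2. status.y = 33  [banner.top = status.top]
3. status.w = 137  [card.right = status.right + 11]
4. status.h = 130  [hero.top = status.bottom + 11]

status = (x=83, y=33, w=137, h=130)
violated soft preferences: 18, 19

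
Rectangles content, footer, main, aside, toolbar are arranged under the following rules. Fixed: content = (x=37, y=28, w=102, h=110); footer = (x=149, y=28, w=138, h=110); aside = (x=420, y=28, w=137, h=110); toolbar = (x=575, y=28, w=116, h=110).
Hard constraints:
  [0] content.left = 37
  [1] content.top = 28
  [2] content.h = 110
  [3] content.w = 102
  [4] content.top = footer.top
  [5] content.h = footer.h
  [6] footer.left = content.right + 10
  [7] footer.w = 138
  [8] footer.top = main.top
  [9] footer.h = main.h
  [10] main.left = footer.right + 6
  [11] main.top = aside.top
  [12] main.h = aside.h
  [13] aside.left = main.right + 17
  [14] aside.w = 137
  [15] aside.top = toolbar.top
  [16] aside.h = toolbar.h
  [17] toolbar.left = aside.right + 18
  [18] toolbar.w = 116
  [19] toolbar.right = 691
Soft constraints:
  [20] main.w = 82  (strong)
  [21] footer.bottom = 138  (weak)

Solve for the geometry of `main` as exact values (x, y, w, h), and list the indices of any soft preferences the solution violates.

main = (x=293, y=28, w=110, h=110)
violated soft preferences: 20

1. main.y = 28  [footer.top = main.top]
2. main.h = 110  [footer.h = main.h]
3. main.x = 293  [main.left = footer.right + 6]
4. main.w = 110  [aside.left = main.right + 17]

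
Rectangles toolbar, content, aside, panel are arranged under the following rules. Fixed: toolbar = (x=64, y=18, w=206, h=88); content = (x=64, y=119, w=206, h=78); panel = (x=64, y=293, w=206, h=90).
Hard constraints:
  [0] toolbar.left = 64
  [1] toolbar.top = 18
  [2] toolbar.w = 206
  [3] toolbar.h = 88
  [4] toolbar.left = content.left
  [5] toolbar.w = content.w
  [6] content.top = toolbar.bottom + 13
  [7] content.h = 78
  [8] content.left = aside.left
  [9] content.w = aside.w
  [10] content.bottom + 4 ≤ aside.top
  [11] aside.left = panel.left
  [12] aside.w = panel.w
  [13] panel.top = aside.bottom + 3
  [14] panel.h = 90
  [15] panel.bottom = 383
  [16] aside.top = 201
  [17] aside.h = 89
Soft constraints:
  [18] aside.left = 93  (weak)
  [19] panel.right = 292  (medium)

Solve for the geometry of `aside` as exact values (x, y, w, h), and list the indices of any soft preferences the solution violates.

1. aside.x = 64  [content.left = aside.left]
2. aside.w = 206  [content.w = aside.w]
3. aside.y = 201  [aside.top = 201]
4. aside.h = 89  [aside.h = 89]

aside = (x=64, y=201, w=206, h=89)
violated soft preferences: 18, 19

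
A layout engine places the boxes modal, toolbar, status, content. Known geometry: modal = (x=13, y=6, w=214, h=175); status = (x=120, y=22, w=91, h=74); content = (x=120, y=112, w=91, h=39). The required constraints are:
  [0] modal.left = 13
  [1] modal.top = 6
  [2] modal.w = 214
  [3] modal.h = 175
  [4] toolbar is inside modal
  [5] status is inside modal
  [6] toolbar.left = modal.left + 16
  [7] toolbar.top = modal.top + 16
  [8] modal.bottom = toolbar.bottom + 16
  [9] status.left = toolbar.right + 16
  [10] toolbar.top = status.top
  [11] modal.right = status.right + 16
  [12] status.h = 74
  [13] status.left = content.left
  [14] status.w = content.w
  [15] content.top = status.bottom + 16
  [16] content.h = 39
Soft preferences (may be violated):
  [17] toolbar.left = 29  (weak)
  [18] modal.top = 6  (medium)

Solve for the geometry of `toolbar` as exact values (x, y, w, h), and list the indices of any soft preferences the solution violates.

1. toolbar.x = 29  [toolbar.left = modal.left + 16]
2. toolbar.y = 22  [toolbar.top = modal.top + 16]
3. toolbar.h = 143  [modal.bottom = toolbar.bottom + 16]
4. toolbar.w = 75  [status.left = toolbar.right + 16]

toolbar = (x=29, y=22, w=75, h=143)
violated soft preferences: none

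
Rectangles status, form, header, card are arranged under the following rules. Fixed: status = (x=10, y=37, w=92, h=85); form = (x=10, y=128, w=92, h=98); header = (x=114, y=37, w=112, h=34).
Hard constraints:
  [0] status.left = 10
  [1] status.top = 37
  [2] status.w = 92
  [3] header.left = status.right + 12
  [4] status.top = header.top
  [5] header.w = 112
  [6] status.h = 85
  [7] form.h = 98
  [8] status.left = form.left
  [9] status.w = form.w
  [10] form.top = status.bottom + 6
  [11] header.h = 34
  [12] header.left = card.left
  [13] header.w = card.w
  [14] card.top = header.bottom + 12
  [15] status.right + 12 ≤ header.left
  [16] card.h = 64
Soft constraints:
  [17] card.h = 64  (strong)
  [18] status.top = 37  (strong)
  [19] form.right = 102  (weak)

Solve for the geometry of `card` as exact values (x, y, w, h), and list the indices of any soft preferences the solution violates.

card = (x=114, y=83, w=112, h=64)
violated soft preferences: none

1. card.x = 114  [header.left = card.left]
2. card.w = 112  [header.w = card.w]
3. card.y = 83  [card.top = header.bottom + 12]
4. card.h = 64  [card.h = 64]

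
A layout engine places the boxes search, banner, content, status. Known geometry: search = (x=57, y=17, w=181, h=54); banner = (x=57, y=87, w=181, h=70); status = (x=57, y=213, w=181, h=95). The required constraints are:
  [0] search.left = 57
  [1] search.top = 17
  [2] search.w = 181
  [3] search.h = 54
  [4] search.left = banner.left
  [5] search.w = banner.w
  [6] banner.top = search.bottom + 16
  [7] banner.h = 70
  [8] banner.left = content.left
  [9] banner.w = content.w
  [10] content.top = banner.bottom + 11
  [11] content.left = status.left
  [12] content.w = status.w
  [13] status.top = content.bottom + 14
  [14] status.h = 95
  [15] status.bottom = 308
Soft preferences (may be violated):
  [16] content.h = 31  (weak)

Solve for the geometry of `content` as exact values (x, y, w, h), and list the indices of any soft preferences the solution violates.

1. content.x = 57  [banner.left = content.left]
2. content.w = 181  [banner.w = content.w]
3. content.y = 168  [content.top = banner.bottom + 11]
4. content.h = 31  [status.top = content.bottom + 14]

content = (x=57, y=168, w=181, h=31)
violated soft preferences: none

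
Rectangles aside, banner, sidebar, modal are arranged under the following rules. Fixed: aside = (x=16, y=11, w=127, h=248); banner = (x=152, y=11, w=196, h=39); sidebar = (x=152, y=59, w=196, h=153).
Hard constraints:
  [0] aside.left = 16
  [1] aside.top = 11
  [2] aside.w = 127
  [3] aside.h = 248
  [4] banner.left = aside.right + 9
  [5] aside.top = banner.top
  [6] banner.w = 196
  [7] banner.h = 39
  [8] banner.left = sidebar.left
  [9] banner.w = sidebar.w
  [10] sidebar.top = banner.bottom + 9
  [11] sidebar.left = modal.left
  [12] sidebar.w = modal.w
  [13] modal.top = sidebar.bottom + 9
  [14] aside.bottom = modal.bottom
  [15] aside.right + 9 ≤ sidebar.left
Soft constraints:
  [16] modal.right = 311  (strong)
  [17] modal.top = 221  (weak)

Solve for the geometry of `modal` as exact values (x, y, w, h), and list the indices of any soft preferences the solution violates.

modal = (x=152, y=221, w=196, h=38)
violated soft preferences: 16

1. modal.x = 152  [sidebar.left = modal.left]
2. modal.w = 196  [sidebar.w = modal.w]
3. modal.y = 221  [modal.top = sidebar.bottom + 9]
4. modal.h = 38  [aside.bottom = modal.bottom]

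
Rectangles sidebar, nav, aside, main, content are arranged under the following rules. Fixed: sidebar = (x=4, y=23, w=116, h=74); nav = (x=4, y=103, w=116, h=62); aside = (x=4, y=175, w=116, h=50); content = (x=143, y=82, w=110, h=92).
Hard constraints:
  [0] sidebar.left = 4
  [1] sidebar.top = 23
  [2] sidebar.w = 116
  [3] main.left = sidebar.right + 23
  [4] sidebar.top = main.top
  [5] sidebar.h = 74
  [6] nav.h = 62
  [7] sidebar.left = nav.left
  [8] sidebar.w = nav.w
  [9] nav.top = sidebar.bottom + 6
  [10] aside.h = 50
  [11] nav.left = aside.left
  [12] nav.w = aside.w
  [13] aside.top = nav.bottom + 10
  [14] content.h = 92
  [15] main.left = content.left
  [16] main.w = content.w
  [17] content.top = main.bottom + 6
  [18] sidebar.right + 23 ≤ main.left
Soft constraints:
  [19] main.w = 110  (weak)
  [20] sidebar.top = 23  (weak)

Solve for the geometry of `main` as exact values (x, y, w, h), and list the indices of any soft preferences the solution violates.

main = (x=143, y=23, w=110, h=53)
violated soft preferences: none

1. main.x = 143  [main.left = sidebar.right + 23]
2. main.y = 23  [sidebar.top = main.top]
3. main.w = 110  [main.w = content.w]
4. main.h = 53  [content.top = main.bottom + 6]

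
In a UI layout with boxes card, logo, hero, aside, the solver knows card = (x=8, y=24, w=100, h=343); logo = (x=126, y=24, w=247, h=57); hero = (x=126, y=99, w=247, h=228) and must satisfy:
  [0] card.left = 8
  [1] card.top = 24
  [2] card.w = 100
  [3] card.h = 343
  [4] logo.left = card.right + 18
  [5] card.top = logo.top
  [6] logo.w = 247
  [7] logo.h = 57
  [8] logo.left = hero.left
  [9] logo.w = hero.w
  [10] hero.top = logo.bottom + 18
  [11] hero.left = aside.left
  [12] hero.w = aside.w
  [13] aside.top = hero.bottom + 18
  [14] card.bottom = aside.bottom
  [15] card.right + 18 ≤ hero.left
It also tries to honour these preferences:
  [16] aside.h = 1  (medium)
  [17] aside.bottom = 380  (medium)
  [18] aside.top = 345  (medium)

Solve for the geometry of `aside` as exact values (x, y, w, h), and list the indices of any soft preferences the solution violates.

aside = (x=126, y=345, w=247, h=22)
violated soft preferences: 16, 17

1. aside.x = 126  [hero.left = aside.left]
2. aside.w = 247  [hero.w = aside.w]
3. aside.y = 345  [aside.top = hero.bottom + 18]
4. aside.h = 22  [card.bottom = aside.bottom]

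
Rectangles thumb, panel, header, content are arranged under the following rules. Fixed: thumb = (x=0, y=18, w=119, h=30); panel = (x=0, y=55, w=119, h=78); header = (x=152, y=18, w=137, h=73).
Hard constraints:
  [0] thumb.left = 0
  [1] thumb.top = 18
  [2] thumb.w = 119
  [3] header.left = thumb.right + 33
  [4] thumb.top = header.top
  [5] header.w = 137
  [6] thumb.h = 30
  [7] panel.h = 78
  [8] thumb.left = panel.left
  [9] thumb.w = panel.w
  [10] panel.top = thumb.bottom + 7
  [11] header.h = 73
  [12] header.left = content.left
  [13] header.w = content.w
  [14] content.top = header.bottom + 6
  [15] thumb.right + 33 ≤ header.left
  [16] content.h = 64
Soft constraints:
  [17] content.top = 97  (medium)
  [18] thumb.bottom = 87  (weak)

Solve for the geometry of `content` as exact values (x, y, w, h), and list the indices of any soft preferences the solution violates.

1. content.x = 152  [header.left = content.left]
2. content.w = 137  [header.w = content.w]
3. content.y = 97  [content.top = header.bottom + 6]
4. content.h = 64  [content.h = 64]

content = (x=152, y=97, w=137, h=64)
violated soft preferences: 18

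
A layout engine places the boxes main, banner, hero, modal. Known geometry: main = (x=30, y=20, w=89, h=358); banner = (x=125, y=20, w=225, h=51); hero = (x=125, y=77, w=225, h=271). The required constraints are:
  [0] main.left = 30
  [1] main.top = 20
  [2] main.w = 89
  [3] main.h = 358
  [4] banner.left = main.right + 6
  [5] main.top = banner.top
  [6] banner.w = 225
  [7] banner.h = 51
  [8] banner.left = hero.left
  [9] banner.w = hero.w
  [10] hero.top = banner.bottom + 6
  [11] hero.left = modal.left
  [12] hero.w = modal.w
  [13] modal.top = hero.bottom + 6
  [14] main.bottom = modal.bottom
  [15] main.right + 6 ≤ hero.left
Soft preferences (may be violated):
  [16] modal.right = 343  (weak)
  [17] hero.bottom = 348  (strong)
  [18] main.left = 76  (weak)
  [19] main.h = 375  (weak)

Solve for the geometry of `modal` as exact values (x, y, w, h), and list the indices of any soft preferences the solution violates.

1. modal.x = 125  [hero.left = modal.left]
2. modal.w = 225  [hero.w = modal.w]
3. modal.y = 354  [modal.top = hero.bottom + 6]
4. modal.h = 24  [main.bottom = modal.bottom]

modal = (x=125, y=354, w=225, h=24)
violated soft preferences: 16, 18, 19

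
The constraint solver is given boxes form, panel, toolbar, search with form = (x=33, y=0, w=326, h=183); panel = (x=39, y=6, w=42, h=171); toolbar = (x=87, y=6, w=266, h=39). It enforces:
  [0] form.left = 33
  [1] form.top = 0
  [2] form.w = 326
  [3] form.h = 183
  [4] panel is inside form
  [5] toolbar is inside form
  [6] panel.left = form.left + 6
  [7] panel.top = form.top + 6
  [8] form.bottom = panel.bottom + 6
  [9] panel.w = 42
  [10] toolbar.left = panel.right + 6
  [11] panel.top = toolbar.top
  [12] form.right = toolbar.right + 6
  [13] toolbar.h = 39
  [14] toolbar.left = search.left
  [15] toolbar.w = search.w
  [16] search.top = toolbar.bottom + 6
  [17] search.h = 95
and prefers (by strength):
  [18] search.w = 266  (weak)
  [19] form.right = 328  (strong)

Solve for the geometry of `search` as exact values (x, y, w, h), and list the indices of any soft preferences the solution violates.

1. search.x = 87  [toolbar.left = search.left]
2. search.w = 266  [toolbar.w = search.w]
3. search.y = 51  [search.top = toolbar.bottom + 6]
4. search.h = 95  [search.h = 95]

search = (x=87, y=51, w=266, h=95)
violated soft preferences: 19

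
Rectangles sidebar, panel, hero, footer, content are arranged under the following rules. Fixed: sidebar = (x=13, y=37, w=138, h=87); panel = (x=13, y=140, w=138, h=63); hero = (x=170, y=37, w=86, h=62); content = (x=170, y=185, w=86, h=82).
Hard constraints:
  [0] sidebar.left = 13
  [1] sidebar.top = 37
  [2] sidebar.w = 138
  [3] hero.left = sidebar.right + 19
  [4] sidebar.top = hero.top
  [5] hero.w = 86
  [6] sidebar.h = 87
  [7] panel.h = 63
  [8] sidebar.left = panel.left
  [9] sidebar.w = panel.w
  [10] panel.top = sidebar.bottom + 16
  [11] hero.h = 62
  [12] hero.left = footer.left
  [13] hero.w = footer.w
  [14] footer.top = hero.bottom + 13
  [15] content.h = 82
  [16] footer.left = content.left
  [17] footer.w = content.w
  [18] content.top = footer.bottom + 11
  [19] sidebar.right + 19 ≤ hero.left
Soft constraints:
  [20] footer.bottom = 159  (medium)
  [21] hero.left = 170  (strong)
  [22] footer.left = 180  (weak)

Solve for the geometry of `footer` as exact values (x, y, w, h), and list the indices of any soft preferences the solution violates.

1. footer.x = 170  [hero.left = footer.left]
2. footer.w = 86  [hero.w = footer.w]
3. footer.y = 112  [footer.top = hero.bottom + 13]
4. footer.h = 62  [content.top = footer.bottom + 11]

footer = (x=170, y=112, w=86, h=62)
violated soft preferences: 20, 22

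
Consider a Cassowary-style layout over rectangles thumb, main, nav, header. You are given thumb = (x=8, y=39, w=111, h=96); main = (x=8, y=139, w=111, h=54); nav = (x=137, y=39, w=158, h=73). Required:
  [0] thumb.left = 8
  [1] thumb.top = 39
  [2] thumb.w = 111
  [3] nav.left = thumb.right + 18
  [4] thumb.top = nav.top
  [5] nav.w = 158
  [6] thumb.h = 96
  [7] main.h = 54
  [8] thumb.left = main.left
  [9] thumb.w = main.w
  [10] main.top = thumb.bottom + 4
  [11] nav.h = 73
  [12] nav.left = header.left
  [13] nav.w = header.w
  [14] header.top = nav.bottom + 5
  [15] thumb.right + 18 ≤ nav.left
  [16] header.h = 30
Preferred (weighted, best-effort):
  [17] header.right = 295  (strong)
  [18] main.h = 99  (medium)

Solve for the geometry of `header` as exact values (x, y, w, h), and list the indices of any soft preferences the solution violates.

header = (x=137, y=117, w=158, h=30)
violated soft preferences: 18

1. header.x = 137  [nav.left = header.left]
2. header.w = 158  [nav.w = header.w]
3. header.y = 117  [header.top = nav.bottom + 5]
4. header.h = 30  [header.h = 30]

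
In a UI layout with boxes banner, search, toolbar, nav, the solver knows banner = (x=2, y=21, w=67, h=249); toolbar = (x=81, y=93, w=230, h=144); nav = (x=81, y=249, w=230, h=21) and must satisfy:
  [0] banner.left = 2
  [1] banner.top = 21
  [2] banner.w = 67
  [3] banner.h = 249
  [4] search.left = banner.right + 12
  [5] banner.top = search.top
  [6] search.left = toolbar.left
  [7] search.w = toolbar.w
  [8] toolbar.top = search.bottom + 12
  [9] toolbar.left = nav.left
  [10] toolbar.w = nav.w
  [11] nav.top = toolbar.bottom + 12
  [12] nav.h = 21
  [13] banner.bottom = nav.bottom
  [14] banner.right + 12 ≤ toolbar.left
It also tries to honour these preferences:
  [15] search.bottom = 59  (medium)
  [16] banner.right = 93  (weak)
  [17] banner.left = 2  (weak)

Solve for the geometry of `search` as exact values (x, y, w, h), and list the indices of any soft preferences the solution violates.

search = (x=81, y=21, w=230, h=60)
violated soft preferences: 15, 16

1. search.x = 81  [search.left = banner.right + 12]
2. search.y = 21  [banner.top = search.top]
3. search.w = 230  [search.w = toolbar.w]
4. search.h = 60  [toolbar.top = search.bottom + 12]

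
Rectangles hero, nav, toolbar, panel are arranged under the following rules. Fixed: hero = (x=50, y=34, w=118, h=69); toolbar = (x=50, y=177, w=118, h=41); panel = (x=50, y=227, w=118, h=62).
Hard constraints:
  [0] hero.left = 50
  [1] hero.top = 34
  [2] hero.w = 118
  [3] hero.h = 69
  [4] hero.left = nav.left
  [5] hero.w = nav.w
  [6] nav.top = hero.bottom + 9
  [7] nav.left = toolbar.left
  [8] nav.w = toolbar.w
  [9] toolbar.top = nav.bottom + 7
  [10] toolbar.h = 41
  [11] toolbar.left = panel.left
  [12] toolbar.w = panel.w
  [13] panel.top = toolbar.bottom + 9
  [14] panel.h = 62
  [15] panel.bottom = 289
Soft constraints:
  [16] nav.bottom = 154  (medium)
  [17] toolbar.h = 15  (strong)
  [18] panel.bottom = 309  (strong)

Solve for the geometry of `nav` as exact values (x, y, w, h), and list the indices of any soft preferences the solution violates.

1. nav.x = 50  [hero.left = nav.left]
2. nav.w = 118  [hero.w = nav.w]
3. nav.y = 112  [nav.top = hero.bottom + 9]
4. nav.h = 58  [toolbar.top = nav.bottom + 7]

nav = (x=50, y=112, w=118, h=58)
violated soft preferences: 16, 17, 18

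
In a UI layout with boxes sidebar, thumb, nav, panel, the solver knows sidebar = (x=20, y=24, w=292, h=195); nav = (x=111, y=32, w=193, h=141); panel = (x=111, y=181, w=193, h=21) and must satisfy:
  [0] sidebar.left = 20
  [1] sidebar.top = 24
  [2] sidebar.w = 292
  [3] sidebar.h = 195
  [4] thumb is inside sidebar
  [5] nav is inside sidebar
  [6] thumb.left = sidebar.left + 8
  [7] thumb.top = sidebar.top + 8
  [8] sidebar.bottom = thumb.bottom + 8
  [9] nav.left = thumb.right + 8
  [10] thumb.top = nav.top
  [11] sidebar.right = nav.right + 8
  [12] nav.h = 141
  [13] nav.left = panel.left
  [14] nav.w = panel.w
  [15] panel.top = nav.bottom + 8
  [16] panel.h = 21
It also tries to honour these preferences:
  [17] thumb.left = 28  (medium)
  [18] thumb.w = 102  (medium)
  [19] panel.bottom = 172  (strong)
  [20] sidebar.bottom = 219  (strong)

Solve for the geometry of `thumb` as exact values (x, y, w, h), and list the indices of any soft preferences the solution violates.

thumb = (x=28, y=32, w=75, h=179)
violated soft preferences: 18, 19

1. thumb.x = 28  [thumb.left = sidebar.left + 8]
2. thumb.y = 32  [thumb.top = sidebar.top + 8]
3. thumb.h = 179  [sidebar.bottom = thumb.bottom + 8]
4. thumb.w = 75  [nav.left = thumb.right + 8]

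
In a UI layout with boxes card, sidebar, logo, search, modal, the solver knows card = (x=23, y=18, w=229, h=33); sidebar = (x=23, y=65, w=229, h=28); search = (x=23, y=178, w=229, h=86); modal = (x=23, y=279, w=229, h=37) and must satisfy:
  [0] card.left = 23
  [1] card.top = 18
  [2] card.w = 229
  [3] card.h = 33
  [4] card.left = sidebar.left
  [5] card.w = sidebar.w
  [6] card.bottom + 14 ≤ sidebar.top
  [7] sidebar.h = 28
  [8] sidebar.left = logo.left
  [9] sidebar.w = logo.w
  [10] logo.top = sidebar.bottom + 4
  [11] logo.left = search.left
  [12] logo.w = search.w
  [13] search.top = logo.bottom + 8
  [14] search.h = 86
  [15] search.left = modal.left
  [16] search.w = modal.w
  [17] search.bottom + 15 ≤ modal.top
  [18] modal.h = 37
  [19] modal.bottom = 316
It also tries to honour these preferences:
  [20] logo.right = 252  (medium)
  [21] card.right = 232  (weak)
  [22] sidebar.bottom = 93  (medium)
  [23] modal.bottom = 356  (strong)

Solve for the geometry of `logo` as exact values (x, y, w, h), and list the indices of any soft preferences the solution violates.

logo = (x=23, y=97, w=229, h=73)
violated soft preferences: 21, 23

1. logo.x = 23  [sidebar.left = logo.left]
2. logo.w = 229  [sidebar.w = logo.w]
3. logo.y = 97  [logo.top = sidebar.bottom + 4]
4. logo.h = 73  [search.top = logo.bottom + 8]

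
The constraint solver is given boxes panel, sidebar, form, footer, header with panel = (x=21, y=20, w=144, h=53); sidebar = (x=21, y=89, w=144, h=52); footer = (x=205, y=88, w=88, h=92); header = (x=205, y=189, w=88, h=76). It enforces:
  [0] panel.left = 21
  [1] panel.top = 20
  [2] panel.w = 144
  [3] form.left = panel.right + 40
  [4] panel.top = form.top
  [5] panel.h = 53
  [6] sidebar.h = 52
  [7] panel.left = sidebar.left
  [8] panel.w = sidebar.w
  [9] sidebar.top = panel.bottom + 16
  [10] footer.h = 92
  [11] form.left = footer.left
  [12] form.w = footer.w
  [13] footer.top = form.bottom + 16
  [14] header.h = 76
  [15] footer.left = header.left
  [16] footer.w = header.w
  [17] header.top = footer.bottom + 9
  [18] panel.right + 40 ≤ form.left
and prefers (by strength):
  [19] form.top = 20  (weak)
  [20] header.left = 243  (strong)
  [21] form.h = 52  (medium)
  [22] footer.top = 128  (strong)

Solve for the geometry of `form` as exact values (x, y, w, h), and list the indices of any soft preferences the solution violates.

1. form.x = 205  [form.left = panel.right + 40]
2. form.y = 20  [panel.top = form.top]
3. form.w = 88  [form.w = footer.w]
4. form.h = 52  [footer.top = form.bottom + 16]

form = (x=205, y=20, w=88, h=52)
violated soft preferences: 20, 22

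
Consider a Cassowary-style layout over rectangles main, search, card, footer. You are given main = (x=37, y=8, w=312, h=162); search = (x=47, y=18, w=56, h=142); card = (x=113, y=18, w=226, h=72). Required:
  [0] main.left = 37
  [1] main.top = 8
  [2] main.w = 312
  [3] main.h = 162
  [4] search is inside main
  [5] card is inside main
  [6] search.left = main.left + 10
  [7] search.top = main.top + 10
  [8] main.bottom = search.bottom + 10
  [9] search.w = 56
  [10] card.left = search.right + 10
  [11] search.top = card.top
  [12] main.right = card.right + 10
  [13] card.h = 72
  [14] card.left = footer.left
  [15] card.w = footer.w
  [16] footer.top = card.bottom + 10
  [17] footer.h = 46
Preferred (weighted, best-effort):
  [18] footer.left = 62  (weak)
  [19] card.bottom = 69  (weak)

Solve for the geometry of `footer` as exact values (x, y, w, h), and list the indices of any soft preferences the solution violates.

1. footer.x = 113  [card.left = footer.left]
2. footer.w = 226  [card.w = footer.w]
3. footer.y = 100  [footer.top = card.bottom + 10]
4. footer.h = 46  [footer.h = 46]

footer = (x=113, y=100, w=226, h=46)
violated soft preferences: 18, 19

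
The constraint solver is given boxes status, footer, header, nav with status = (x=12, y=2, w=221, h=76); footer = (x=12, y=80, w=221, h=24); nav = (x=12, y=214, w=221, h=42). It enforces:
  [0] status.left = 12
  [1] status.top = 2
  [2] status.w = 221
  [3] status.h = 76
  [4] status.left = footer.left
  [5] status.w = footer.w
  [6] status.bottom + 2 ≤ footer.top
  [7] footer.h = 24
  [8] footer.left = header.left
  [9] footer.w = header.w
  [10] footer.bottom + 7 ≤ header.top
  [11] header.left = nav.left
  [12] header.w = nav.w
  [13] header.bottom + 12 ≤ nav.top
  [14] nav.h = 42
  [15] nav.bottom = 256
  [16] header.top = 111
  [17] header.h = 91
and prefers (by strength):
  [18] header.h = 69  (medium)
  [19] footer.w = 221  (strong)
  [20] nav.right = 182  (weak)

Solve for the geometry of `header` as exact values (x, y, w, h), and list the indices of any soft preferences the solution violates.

1. header.x = 12  [footer.left = header.left]
2. header.w = 221  [footer.w = header.w]
3. header.y = 111  [header.top = 111]
4. header.h = 91  [header.h = 91]

header = (x=12, y=111, w=221, h=91)
violated soft preferences: 18, 20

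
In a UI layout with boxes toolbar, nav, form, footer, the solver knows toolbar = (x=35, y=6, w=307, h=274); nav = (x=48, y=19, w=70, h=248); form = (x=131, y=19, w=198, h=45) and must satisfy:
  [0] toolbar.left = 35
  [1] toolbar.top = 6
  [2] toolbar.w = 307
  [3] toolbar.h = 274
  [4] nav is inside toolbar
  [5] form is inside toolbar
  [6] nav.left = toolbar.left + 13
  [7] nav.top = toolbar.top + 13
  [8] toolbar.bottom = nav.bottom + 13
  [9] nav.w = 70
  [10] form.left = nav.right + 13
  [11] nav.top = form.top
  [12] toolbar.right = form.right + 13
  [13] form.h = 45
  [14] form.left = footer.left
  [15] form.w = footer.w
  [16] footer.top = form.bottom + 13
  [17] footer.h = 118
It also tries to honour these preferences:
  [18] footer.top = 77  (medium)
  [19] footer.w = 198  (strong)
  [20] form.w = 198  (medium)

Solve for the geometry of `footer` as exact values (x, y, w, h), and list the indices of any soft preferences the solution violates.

1. footer.x = 131  [form.left = footer.left]
2. footer.w = 198  [form.w = footer.w]
3. footer.y = 77  [footer.top = form.bottom + 13]
4. footer.h = 118  [footer.h = 118]

footer = (x=131, y=77, w=198, h=118)
violated soft preferences: none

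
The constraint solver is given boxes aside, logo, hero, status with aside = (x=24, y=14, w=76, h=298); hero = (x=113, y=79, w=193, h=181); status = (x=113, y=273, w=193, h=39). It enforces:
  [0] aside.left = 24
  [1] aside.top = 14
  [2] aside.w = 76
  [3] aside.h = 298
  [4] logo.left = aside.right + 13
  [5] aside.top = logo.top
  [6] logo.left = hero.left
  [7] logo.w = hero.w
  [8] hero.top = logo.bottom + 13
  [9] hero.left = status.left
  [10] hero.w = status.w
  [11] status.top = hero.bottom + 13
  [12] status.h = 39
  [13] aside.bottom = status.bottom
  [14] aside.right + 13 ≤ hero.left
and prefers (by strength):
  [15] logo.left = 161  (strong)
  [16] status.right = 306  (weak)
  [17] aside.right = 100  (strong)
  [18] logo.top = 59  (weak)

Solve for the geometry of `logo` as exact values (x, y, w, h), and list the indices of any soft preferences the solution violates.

1. logo.x = 113  [logo.left = aside.right + 13]
2. logo.y = 14  [aside.top = logo.top]
3. logo.w = 193  [logo.w = hero.w]
4. logo.h = 52  [hero.top = logo.bottom + 13]

logo = (x=113, y=14, w=193, h=52)
violated soft preferences: 15, 18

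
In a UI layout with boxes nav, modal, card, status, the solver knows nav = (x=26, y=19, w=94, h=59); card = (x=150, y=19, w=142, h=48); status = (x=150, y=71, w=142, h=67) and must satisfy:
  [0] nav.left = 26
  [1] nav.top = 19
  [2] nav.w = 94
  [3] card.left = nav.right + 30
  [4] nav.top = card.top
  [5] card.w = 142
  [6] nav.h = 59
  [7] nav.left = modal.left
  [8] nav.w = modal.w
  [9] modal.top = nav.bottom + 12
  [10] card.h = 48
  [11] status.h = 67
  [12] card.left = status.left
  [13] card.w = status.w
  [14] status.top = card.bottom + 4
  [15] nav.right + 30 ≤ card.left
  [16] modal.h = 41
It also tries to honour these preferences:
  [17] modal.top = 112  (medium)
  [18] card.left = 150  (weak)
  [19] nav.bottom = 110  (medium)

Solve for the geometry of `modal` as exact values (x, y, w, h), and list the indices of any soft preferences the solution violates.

modal = (x=26, y=90, w=94, h=41)
violated soft preferences: 17, 19

1. modal.x = 26  [nav.left = modal.left]
2. modal.w = 94  [nav.w = modal.w]
3. modal.y = 90  [modal.top = nav.bottom + 12]
4. modal.h = 41  [modal.h = 41]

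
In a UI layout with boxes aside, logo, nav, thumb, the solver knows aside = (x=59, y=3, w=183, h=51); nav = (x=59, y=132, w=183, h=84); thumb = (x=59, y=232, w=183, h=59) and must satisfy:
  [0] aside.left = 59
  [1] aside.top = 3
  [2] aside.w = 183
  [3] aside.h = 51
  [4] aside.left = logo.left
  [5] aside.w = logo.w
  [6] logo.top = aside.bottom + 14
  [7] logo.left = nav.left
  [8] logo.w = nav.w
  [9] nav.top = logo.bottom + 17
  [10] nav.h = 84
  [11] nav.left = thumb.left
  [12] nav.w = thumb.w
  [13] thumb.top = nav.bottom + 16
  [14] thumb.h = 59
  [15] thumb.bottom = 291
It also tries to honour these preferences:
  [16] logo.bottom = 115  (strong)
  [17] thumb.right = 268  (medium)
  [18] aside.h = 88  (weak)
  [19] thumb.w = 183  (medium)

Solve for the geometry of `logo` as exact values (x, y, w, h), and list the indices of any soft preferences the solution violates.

logo = (x=59, y=68, w=183, h=47)
violated soft preferences: 17, 18

1. logo.x = 59  [aside.left = logo.left]
2. logo.w = 183  [aside.w = logo.w]
3. logo.y = 68  [logo.top = aside.bottom + 14]
4. logo.h = 47  [nav.top = logo.bottom + 17]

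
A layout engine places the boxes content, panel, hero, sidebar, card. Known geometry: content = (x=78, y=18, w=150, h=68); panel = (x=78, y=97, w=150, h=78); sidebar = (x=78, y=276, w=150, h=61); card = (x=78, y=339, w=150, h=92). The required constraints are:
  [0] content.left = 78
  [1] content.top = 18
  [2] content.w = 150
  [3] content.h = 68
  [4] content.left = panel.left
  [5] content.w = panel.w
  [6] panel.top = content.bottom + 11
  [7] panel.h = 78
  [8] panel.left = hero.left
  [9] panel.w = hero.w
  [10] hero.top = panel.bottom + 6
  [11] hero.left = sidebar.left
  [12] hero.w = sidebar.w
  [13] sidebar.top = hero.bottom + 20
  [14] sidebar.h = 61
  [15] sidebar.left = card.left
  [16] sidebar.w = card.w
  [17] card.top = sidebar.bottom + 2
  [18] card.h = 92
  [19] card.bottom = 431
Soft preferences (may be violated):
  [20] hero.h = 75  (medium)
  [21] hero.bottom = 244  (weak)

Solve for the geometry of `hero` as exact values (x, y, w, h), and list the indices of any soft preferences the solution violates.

hero = (x=78, y=181, w=150, h=75)
violated soft preferences: 21

1. hero.x = 78  [panel.left = hero.left]
2. hero.w = 150  [panel.w = hero.w]
3. hero.y = 181  [hero.top = panel.bottom + 6]
4. hero.h = 75  [sidebar.top = hero.bottom + 20]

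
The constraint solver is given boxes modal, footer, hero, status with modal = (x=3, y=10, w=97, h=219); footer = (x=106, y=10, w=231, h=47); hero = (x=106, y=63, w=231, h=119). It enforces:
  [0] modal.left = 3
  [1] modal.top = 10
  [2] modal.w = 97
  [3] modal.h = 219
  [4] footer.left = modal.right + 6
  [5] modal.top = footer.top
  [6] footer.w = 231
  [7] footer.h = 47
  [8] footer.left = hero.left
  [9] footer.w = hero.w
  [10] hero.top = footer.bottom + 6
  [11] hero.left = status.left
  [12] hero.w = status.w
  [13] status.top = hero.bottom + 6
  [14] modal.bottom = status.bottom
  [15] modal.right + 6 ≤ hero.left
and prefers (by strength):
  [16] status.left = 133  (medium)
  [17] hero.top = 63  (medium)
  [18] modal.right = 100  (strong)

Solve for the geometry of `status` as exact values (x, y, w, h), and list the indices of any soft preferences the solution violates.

status = (x=106, y=188, w=231, h=41)
violated soft preferences: 16

1. status.x = 106  [hero.left = status.left]
2. status.w = 231  [hero.w = status.w]
3. status.y = 188  [status.top = hero.bottom + 6]
4. status.h = 41  [modal.bottom = status.bottom]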